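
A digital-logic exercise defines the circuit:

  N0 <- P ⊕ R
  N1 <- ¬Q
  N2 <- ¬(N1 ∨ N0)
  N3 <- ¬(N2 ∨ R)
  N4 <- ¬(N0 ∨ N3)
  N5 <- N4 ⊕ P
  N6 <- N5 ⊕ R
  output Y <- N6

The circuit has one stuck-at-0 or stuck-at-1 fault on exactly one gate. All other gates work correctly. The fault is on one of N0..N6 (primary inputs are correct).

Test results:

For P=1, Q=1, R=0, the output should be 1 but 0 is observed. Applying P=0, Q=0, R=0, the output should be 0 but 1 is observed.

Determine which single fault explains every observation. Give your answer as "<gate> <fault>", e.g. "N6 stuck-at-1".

Fault-free values for test 1 (P=1, Q=1, R=0): N0=1, N1=0, N2=0, N3=1, N4=0, N5=1, N6=1, giving Y=1. Observed 0.
Test 1: faults giving observed 0 are {N0 stuck-at-0, N4 stuck-at-1, N5 stuck-at-0, N6 stuck-at-0}.
Test 2 (P=0, Q=0, R=0): fault-free N0=0, N1=1, N2=0, N3=1, N4=0, N5=0, N6=0 → 0; observed 1. Eliminates N0 stuck-at-0, N5 stuck-at-0, N6 stuck-at-0.
Only N4 stuck-at-1 is consistent with every test.

N4 stuck-at-1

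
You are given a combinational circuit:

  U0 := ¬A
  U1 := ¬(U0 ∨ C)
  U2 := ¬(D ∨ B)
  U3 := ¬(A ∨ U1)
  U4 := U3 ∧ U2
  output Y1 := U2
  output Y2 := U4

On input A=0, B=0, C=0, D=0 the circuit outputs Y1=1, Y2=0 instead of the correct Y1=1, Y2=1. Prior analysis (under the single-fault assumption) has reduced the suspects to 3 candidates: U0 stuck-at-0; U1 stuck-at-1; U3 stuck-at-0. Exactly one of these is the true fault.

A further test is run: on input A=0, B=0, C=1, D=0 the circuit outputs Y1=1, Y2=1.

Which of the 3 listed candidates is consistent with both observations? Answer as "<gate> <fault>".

U0 stuck-at-0

Evaluate each candidate on input A=0, B=0, C=1, D=0:
  U0 stuck-at-0: U0=0 [stuck-at-0], U1=0, U2=1, U3=1, U4=1 → Y1=1, Y2=1 — matches
  U1 stuck-at-1: U0=1, U1=1 [stuck-at-1], U2=1, U3=0, U4=0 → Y1=1, Y2=0 — eliminated
  U3 stuck-at-0: U0=1, U1=0, U2=1, U3=0 [stuck-at-0], U4=0 → Y1=1, Y2=0 — eliminated
Only U0 stuck-at-0 reproduces the observed Y1=1, Y2=1.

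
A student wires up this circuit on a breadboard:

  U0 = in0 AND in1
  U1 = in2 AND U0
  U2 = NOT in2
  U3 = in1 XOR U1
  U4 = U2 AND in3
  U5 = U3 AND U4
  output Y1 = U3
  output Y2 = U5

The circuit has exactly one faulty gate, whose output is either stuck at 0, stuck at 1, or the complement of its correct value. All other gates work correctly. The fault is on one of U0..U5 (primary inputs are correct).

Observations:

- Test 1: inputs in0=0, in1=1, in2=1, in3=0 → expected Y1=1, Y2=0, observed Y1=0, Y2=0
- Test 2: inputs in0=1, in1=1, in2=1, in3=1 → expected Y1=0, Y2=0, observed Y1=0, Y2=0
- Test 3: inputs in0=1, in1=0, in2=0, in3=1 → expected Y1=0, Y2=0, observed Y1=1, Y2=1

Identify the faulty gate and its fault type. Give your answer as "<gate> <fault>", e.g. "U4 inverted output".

Fault-free values for test 1 (in0=0, in1=1, in2=1, in3=0): U0=0, U1=0, U2=0, U3=1, U4=0, U5=0, giving Y1=1, Y2=0. Observed Y1=0, Y2=0.
Test 1: faults giving observed Y1=0, Y2=0 are {U0 stuck-at-1, U0 inverted output, U1 stuck-at-1, U1 inverted output, U3 stuck-at-0, U3 inverted output}.
Test 2 (in0=1, in1=1, in2=1, in3=1): fault-free U0=1, U1=1, U2=0, U3=0, U4=0, U5=0 → Y1=0, Y2=0; observed Y1=0, Y2=0. Eliminates U0 inverted output, U1 inverted output, U3 inverted output.
Test 3 (in0=1, in1=0, in2=0, in3=1): fault-free U0=0, U1=0, U2=1, U3=0, U4=1, U5=0 → Y1=0, Y2=0; observed Y1=1, Y2=1. Eliminates U0 stuck-at-1, U3 stuck-at-0.
Only U1 stuck-at-1 is consistent with every test.

U1 stuck-at-1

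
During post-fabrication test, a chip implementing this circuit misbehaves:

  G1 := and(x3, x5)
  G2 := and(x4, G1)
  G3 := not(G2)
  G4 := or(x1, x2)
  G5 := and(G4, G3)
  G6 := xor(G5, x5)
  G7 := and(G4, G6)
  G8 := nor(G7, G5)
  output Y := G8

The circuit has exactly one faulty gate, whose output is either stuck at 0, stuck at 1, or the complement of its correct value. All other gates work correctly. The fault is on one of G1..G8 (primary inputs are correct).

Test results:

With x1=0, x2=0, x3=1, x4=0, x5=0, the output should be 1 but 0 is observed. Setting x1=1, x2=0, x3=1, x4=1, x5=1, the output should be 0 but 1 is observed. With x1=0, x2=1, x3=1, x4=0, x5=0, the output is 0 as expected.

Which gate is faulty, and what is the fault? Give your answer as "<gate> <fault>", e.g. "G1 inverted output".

Fault-free values for test 1 (x1=0, x2=0, x3=1, x4=0, x5=0): G1=0, G2=0, G3=1, G4=0, G5=0, G6=0, G7=0, G8=1, giving Y=1. Observed 0.
Test 1: faults giving observed 0 are {G4 stuck-at-1, G4 inverted output, G5 stuck-at-1, G5 inverted output, G7 stuck-at-1, G7 inverted output, G8 stuck-at-0, G8 inverted output}.
Test 2 (x1=1, x2=0, x3=1, x4=1, x5=1): fault-free G1=1, G2=1, G3=0, G4=1, G5=0, G6=1, G7=1, G8=0 → 0; observed 1. Eliminates G4 stuck-at-1, G5 stuck-at-1, G5 inverted output, G7 stuck-at-1, G8 stuck-at-0.
Test 3 (x1=0, x2=1, x3=1, x4=0, x5=0): fault-free G1=0, G2=0, G3=1, G4=1, G5=1, G6=1, G7=1, G8=0 → 0; observed 0. Eliminates G4 inverted output, G8 inverted output.
Only G7 inverted output is consistent with every test.

G7 inverted output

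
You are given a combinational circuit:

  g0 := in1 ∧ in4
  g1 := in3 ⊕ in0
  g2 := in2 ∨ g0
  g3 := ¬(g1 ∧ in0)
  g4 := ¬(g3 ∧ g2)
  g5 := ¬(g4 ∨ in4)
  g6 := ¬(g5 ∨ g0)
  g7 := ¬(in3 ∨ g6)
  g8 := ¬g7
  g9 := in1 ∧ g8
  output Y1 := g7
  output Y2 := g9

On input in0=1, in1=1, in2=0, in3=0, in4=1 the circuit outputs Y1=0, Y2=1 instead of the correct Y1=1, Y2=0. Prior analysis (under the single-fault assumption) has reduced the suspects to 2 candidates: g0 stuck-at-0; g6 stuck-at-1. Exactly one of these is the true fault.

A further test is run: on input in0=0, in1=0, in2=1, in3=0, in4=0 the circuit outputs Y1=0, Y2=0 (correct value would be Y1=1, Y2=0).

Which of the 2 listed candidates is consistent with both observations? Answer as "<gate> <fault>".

g6 stuck-at-1

Evaluate each candidate on input in0=0, in1=0, in2=1, in3=0, in4=0:
  g0 stuck-at-0: g0=0 [stuck-at-0], g1=0, g2=1, g3=1, g4=0, g5=1, g6=0, g7=1, g8=0, g9=0 → Y1=1, Y2=0 — eliminated
  g6 stuck-at-1: g0=0, g1=0, g2=1, g3=1, g4=0, g5=1, g6=1 [stuck-at-1], g7=0, g8=1, g9=0 → Y1=0, Y2=0 — matches
Only g6 stuck-at-1 reproduces the observed Y1=0, Y2=0.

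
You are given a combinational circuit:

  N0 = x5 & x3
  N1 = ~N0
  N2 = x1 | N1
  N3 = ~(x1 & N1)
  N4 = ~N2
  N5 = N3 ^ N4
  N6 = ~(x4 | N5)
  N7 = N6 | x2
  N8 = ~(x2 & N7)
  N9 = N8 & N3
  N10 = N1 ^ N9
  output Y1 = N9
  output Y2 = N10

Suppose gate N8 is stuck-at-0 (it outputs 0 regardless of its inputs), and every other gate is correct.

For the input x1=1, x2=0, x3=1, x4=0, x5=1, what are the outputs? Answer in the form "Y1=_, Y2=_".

Propagate with N8 forced: N0=1, N1=0, N2=1, N3=1, N4=0, N5=1, N6=0, N7=0, N8=0 [stuck-at-0], N9=0, N10=0.
So the outputs are Y1=0, Y2=0. (Without the fault they would be Y1=1, Y2=1.)

Y1=0, Y2=0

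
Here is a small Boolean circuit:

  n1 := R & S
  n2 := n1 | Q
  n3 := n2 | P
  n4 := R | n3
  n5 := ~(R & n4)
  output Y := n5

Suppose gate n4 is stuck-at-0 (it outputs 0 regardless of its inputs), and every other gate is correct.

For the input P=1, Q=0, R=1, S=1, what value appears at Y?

Propagate with n4 forced: n1=1, n2=1, n3=1, n4=0 [stuck-at-0], n5=1.
So Y = 1. (Without the fault it would be 0.)

1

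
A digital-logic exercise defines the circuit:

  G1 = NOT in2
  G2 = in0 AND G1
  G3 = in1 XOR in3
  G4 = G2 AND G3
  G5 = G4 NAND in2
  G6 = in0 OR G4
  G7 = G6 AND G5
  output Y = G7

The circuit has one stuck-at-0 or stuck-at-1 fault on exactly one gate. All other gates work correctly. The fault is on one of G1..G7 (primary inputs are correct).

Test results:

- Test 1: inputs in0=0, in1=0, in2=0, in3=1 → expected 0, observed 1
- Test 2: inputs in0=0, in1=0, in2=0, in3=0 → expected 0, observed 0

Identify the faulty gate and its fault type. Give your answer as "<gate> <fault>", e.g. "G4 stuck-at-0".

G2 stuck-at-1

Fault-free values for test 1 (in0=0, in1=0, in2=0, in3=1): G1=1, G2=0, G3=1, G4=0, G5=1, G6=0, G7=0, giving Y=0. Observed 1.
Test 1: faults giving observed 1 are {G2 stuck-at-1, G4 stuck-at-1, G6 stuck-at-1, G7 stuck-at-1}.
Test 2 (in0=0, in1=0, in2=0, in3=0): fault-free G1=1, G2=0, G3=0, G4=0, G5=1, G6=0, G7=0 → 0; observed 0. Eliminates G4 stuck-at-1, G6 stuck-at-1, G7 stuck-at-1.
Only G2 stuck-at-1 is consistent with every test.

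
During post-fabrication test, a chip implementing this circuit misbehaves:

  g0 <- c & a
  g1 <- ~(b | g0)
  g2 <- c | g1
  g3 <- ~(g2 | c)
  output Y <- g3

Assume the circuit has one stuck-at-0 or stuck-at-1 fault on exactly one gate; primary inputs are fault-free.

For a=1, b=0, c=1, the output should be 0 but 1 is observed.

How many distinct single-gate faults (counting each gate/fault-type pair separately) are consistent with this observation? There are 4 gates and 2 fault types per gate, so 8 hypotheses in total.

1

Fault-free: g0=1, g1=0, g2=1, g3=0 → 0. Observed 1.
  g0 stuck-at-0: output 0 ✗
  g0 stuck-at-1: output 0 ✗
  g1 stuck-at-0: output 0 ✗
  g1 stuck-at-1: output 0 ✗
  g2 stuck-at-0: output 0 ✗
  g2 stuck-at-1: output 0 ✗
  g3 stuck-at-0: output 0 ✗
  g3 stuck-at-1: output 1 ✓
Consistent faults: {g3 stuck-at-1} — 1 in all.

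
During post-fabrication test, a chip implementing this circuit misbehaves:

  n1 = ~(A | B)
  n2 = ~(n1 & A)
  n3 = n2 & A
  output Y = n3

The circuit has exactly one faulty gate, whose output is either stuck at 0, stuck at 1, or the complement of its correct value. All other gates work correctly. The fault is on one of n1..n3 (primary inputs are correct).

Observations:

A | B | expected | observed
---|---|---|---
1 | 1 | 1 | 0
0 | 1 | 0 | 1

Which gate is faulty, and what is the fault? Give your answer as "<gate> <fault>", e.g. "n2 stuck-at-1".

Fault-free values for test 1 (A=1, B=1): n1=0, n2=1, n3=1, giving Y=1. Observed 0.
Test 1: faults giving observed 0 are {n1 stuck-at-1, n1 inverted output, n2 stuck-at-0, n2 inverted output, n3 stuck-at-0, n3 inverted output}.
Test 2 (A=0, B=1): fault-free n1=0, n2=1, n3=0 → 0; observed 1. Eliminates n1 stuck-at-1, n1 inverted output, n2 stuck-at-0, n2 inverted output, n3 stuck-at-0.
Only n3 inverted output is consistent with every test.

n3 inverted output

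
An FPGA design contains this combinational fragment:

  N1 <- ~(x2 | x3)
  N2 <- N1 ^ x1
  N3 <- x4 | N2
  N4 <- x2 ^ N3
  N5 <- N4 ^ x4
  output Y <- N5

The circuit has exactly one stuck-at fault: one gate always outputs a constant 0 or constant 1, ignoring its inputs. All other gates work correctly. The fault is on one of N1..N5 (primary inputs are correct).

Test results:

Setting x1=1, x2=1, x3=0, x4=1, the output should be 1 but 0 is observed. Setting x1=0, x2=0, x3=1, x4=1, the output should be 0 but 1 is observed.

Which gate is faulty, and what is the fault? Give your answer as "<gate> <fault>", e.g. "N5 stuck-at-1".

Fault-free values for test 1 (x1=1, x2=1, x3=0, x4=1): N1=0, N2=1, N3=1, N4=0, N5=1, giving Y=1. Observed 0.
Test 1: faults giving observed 0 are {N3 stuck-at-0, N4 stuck-at-1, N5 stuck-at-0}.
Test 2 (x1=0, x2=0, x3=1, x4=1): fault-free N1=0, N2=0, N3=1, N4=1, N5=0 → 0; observed 1. Eliminates N4 stuck-at-1, N5 stuck-at-0.
Only N3 stuck-at-0 is consistent with every test.

N3 stuck-at-0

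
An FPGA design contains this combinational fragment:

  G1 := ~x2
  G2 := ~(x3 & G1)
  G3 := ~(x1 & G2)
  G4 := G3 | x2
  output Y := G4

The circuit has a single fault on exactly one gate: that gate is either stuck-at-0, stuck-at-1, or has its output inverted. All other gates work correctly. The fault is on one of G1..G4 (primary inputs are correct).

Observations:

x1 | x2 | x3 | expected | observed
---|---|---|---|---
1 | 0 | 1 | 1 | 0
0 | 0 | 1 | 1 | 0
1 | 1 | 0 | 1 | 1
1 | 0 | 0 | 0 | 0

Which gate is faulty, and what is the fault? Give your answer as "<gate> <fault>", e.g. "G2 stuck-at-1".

G3 stuck-at-0

Fault-free values for test 1 (x1=1, x2=0, x3=1): G1=1, G2=0, G3=1, G4=1, giving Y=1. Observed 0.
Test 1: faults giving observed 0 are {G1 stuck-at-0, G1 inverted output, G2 stuck-at-1, G2 inverted output, G3 stuck-at-0, G3 inverted output, G4 stuck-at-0, G4 inverted output}.
Test 2 (x1=0, x2=0, x3=1): fault-free G1=1, G2=0, G3=1, G4=1 → 1; observed 0. Eliminates G1 stuck-at-0, G1 inverted output, G2 stuck-at-1, G2 inverted output.
Test 3 (x1=1, x2=1, x3=0): fault-free G1=0, G2=1, G3=0, G4=1 → 1; observed 1. Eliminates G4 stuck-at-0, G4 inverted output.
Test 4 (x1=1, x2=0, x3=0): fault-free G1=1, G2=1, G3=0, G4=0 → 0; observed 0. Eliminates G3 inverted output.
Only G3 stuck-at-0 is consistent with every test.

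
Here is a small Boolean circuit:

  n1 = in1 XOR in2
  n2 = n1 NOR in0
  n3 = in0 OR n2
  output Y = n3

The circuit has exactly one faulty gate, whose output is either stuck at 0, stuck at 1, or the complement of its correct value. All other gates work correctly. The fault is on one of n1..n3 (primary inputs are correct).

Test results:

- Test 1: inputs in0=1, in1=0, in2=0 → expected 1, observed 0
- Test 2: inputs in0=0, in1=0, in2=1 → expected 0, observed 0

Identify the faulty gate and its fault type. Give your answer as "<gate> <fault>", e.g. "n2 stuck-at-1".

Fault-free values for test 1 (in0=1, in1=0, in2=0): n1=0, n2=0, n3=1, giving Y=1. Observed 0.
Test 1: faults giving observed 0 are {n3 stuck-at-0, n3 inverted output}.
Test 2 (in0=0, in1=0, in2=1): fault-free n1=1, n2=0, n3=0 → 0; observed 0. Eliminates n3 inverted output.
Only n3 stuck-at-0 is consistent with every test.

n3 stuck-at-0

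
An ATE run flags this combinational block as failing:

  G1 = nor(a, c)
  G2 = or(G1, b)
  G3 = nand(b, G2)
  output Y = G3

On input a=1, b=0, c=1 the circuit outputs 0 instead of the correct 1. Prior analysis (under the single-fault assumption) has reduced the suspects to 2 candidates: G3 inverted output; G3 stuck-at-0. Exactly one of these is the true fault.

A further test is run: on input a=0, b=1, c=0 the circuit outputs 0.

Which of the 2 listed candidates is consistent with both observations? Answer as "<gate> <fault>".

G3 stuck-at-0

Evaluate each candidate on input a=0, b=1, c=0:
  G3 inverted output: G1=1, G2=1, G3=1 [inverted output] → 1 — eliminated
  G3 stuck-at-0: G1=1, G2=1, G3=0 [stuck-at-0] → 0 — matches
Only G3 stuck-at-0 reproduces the observed 0.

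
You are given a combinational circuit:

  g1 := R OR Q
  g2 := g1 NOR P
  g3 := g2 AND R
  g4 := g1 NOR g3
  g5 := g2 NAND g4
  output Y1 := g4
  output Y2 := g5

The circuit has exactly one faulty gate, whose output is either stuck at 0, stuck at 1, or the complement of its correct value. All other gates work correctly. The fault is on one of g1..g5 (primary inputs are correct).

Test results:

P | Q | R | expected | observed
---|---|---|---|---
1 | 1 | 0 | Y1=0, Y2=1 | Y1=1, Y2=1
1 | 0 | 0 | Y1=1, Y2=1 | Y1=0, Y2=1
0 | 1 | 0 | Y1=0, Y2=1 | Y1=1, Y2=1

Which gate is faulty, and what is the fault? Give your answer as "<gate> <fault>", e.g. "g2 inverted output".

g4 inverted output

Fault-free values for test 1 (P=1, Q=1, R=0): g1=1, g2=0, g3=0, g4=0, g5=1, giving Y1=0, Y2=1. Observed Y1=1, Y2=1.
Test 1: faults giving observed Y1=1, Y2=1 are {g1 stuck-at-0, g1 inverted output, g4 stuck-at-1, g4 inverted output}.
Test 2 (P=1, Q=0, R=0): fault-free g1=0, g2=0, g3=0, g4=1, g5=1 → Y1=1, Y2=1; observed Y1=0, Y2=1. Eliminates g1 stuck-at-0, g4 stuck-at-1.
Test 3 (P=0, Q=1, R=0): fault-free g1=1, g2=0, g3=0, g4=0, g5=1 → Y1=0, Y2=1; observed Y1=1, Y2=1. Eliminates g1 inverted output.
Only g4 inverted output is consistent with every test.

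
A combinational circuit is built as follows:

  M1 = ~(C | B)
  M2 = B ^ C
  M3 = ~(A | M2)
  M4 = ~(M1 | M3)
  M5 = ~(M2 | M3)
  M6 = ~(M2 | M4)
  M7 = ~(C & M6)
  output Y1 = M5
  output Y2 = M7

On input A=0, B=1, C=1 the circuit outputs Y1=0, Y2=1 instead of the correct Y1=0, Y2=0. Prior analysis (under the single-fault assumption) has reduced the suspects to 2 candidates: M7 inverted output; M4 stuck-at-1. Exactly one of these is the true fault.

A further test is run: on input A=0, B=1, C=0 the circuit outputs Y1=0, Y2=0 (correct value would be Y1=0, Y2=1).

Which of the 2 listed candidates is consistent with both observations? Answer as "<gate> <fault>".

Evaluate each candidate on input A=0, B=1, C=0:
  M7 inverted output: M1=0, M2=1, M3=0, M4=1, M5=0, M6=0, M7=0 [inverted output] → Y1=0, Y2=0 — matches
  M4 stuck-at-1: M1=0, M2=1, M3=0, M4=1 [stuck-at-1], M5=0, M6=0, M7=1 → Y1=0, Y2=1 — eliminated
Only M7 inverted output reproduces the observed Y1=0, Y2=0.

M7 inverted output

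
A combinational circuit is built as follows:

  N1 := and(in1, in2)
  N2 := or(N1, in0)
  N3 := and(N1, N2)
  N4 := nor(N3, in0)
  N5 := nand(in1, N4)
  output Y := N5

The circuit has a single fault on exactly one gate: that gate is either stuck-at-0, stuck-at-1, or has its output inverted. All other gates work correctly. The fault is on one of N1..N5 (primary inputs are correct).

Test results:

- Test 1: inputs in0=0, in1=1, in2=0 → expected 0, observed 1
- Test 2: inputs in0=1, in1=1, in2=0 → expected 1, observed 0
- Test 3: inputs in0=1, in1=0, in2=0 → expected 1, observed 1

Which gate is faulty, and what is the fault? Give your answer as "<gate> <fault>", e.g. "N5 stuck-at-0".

N4 inverted output

Fault-free values for test 1 (in0=0, in1=1, in2=0): N1=0, N2=0, N3=0, N4=1, N5=0, giving Y=0. Observed 1.
Test 1: faults giving observed 1 are {N1 stuck-at-1, N1 inverted output, N3 stuck-at-1, N3 inverted output, N4 stuck-at-0, N4 inverted output, N5 stuck-at-1, N5 inverted output}.
Test 2 (in0=1, in1=1, in2=0): fault-free N1=0, N2=1, N3=0, N4=0, N5=1 → 1; observed 0. Eliminates N1 stuck-at-1, N1 inverted output, N3 stuck-at-1, N3 inverted output, N4 stuck-at-0, N5 stuck-at-1.
Test 3 (in0=1, in1=0, in2=0): fault-free N1=0, N2=1, N3=0, N4=0, N5=1 → 1; observed 1. Eliminates N5 inverted output.
Only N4 inverted output is consistent with every test.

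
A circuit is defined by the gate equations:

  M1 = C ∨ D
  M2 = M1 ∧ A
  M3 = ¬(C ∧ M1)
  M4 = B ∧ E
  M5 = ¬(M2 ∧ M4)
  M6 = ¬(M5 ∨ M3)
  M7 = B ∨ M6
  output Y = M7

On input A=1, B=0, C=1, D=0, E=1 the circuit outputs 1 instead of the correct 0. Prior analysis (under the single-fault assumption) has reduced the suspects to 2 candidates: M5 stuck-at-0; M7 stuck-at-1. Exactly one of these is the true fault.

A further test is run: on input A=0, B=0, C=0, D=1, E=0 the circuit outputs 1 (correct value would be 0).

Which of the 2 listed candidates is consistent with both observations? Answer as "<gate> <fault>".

M7 stuck-at-1

Evaluate each candidate on input A=0, B=0, C=0, D=1, E=0:
  M5 stuck-at-0: M1=1, M2=0, M3=1, M4=0, M5=0 [stuck-at-0], M6=0, M7=0 → 0 — eliminated
  M7 stuck-at-1: M1=1, M2=0, M3=1, M4=0, M5=1, M6=0, M7=1 [stuck-at-1] → 1 — matches
Only M7 stuck-at-1 reproduces the observed 1.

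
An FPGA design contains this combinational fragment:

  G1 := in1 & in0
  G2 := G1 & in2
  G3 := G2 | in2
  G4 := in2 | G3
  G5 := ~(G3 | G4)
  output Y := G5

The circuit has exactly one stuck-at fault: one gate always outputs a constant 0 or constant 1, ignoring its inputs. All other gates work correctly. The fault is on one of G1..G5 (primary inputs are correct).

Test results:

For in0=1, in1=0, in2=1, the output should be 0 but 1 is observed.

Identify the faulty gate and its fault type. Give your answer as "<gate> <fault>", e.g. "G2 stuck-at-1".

Fault-free values for test 1 (in0=1, in1=0, in2=1): G1=0, G2=0, G3=1, G4=1, G5=0, giving Y=0. Observed 1.
Test 1: faults giving observed 1 are {G5 stuck-at-1}.
Only G5 stuck-at-1 is consistent with every test.

G5 stuck-at-1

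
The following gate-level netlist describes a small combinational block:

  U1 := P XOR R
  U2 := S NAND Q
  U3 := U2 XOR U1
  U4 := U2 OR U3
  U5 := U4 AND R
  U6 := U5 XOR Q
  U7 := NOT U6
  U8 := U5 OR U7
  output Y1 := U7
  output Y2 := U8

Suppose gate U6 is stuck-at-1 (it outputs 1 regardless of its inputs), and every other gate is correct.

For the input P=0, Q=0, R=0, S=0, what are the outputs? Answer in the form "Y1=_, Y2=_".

Propagate with U6 forced: U1=0, U2=1, U3=1, U4=1, U5=0, U6=1 [stuck-at-1], U7=0, U8=0.
So the outputs are Y1=0, Y2=0. (Without the fault they would be Y1=1, Y2=1.)

Y1=0, Y2=0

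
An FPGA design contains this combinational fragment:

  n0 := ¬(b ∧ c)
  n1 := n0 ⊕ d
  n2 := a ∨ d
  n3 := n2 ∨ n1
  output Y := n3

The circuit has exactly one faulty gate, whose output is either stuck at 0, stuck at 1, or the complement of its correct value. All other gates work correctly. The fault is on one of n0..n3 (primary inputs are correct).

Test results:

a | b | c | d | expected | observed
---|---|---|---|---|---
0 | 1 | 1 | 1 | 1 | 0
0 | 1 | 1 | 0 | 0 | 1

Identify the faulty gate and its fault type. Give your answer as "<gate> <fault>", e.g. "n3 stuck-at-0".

n3 inverted output

Fault-free values for test 1 (a=0, b=1, c=1, d=1): n0=0, n1=1, n2=1, n3=1, giving Y=1. Observed 0.
Test 1: faults giving observed 0 are {n3 stuck-at-0, n3 inverted output}.
Test 2 (a=0, b=1, c=1, d=0): fault-free n0=0, n1=0, n2=0, n3=0 → 0; observed 1. Eliminates n3 stuck-at-0.
Only n3 inverted output is consistent with every test.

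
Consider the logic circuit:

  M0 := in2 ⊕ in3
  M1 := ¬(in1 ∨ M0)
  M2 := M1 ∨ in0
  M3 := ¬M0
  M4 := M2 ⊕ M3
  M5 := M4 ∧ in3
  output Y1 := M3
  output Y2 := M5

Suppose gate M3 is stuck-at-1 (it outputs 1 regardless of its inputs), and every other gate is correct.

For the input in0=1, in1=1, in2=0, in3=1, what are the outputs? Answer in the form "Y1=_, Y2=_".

Y1=1, Y2=0

Propagate with M3 forced: M0=1, M1=0, M2=1, M3=1 [stuck-at-1], M4=0, M5=0.
So the outputs are Y1=1, Y2=0. (Without the fault they would be Y1=0, Y2=1.)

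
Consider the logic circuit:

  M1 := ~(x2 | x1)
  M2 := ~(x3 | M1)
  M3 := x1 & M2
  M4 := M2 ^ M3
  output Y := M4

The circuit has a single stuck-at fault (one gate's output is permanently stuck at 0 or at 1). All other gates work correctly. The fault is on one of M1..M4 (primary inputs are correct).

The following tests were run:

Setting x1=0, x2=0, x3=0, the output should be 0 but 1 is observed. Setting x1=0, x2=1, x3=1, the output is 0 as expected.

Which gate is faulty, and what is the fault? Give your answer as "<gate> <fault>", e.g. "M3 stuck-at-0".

M1 stuck-at-0

Fault-free values for test 1 (x1=0, x2=0, x3=0): M1=1, M2=0, M3=0, M4=0, giving Y=0. Observed 1.
Test 1: faults giving observed 1 are {M1 stuck-at-0, M2 stuck-at-1, M3 stuck-at-1, M4 stuck-at-1}.
Test 2 (x1=0, x2=1, x3=1): fault-free M1=0, M2=0, M3=0, M4=0 → 0; observed 0. Eliminates M2 stuck-at-1, M3 stuck-at-1, M4 stuck-at-1.
Only M1 stuck-at-0 is consistent with every test.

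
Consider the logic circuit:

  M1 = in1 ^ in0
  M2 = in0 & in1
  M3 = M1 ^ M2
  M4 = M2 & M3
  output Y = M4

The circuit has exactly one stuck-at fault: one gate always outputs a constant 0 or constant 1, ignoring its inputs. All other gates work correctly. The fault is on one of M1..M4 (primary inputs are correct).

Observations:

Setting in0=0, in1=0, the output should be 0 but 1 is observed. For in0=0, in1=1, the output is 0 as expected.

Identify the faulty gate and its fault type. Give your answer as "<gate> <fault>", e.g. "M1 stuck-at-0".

M2 stuck-at-1

Fault-free values for test 1 (in0=0, in1=0): M1=0, M2=0, M3=0, M4=0, giving Y=0. Observed 1.
Test 1: faults giving observed 1 are {M2 stuck-at-1, M4 stuck-at-1}.
Test 2 (in0=0, in1=1): fault-free M1=1, M2=0, M3=1, M4=0 → 0; observed 0. Eliminates M4 stuck-at-1.
Only M2 stuck-at-1 is consistent with every test.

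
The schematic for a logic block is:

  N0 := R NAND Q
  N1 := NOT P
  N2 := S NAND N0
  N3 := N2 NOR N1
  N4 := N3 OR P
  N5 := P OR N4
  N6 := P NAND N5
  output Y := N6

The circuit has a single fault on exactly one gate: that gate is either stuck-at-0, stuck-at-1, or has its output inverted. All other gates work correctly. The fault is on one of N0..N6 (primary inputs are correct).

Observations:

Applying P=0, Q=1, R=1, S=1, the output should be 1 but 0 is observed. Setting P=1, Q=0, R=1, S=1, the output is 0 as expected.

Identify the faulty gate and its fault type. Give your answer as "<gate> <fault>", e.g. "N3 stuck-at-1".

N6 stuck-at-0

Fault-free values for test 1 (P=0, Q=1, R=1, S=1): N0=0, N1=1, N2=1, N3=0, N4=0, N5=0, N6=1, giving Y=1. Observed 0.
Test 1: faults giving observed 0 are {N6 stuck-at-0, N6 inverted output}.
Test 2 (P=1, Q=0, R=1, S=1): fault-free N0=1, N1=0, N2=0, N3=1, N4=1, N5=1, N6=0 → 0; observed 0. Eliminates N6 inverted output.
Only N6 stuck-at-0 is consistent with every test.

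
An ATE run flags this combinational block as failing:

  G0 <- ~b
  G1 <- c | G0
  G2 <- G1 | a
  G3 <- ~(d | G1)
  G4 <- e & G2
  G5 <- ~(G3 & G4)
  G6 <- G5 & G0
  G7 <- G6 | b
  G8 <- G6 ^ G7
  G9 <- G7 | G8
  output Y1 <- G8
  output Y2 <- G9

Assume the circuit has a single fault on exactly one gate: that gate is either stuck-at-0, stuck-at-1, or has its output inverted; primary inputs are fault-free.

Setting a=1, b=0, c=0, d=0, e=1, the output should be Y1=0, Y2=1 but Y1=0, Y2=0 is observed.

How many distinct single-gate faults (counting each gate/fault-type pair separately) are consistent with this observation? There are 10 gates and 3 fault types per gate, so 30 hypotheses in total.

Fault-free: G0=1, G1=1, G2=1, G3=0, G4=1, G5=1, G6=1, G7=1, G8=0, G9=1 → Y1=0, Y2=1. Observed Y1=0, Y2=0.
  G0: stuck-at-0, inverted output ✓; others ✗
  G1: stuck-at-0, inverted output ✓; others ✗
  G2: none of the 3 fault types match ✗
  G3: stuck-at-1, inverted output ✓; others ✗
  G4: none of the 3 fault types match ✗
  G5: stuck-at-0, inverted output ✓; others ✗
  G6: stuck-at-0, inverted output ✓; others ✗
  G7: none of the 3 fault types match ✗
  G8: none of the 3 fault types match ✗
  G9: stuck-at-0, inverted output ✓; others ✗
Consistent faults: {G0 stuck-at-0, G0 inverted output, G1 stuck-at-0, G1 inverted output, G3 stuck-at-1, G3 inverted output, G5 stuck-at-0, G5 inverted output, G6 stuck-at-0, G6 inverted output, G9 stuck-at-0, G9 inverted output} — 12 in all.

12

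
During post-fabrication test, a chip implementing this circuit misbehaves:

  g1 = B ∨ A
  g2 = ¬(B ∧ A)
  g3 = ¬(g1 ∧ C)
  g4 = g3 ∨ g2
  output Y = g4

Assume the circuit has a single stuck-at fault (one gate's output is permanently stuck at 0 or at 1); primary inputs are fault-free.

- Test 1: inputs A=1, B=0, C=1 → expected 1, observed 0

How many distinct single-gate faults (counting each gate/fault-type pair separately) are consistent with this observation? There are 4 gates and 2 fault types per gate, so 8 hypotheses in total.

2

Fault-free: g1=1, g2=1, g3=0, g4=1 → 1. Observed 0.
  g1 stuck-at-0: output 1 ✗
  g1 stuck-at-1: output 1 ✗
  g2 stuck-at-0: output 0 ✓
  g2 stuck-at-1: output 1 ✗
  g3 stuck-at-0: output 1 ✗
  g3 stuck-at-1: output 1 ✗
  g4 stuck-at-0: output 0 ✓
  g4 stuck-at-1: output 1 ✗
Consistent faults: {g2 stuck-at-0, g4 stuck-at-0} — 2 in all.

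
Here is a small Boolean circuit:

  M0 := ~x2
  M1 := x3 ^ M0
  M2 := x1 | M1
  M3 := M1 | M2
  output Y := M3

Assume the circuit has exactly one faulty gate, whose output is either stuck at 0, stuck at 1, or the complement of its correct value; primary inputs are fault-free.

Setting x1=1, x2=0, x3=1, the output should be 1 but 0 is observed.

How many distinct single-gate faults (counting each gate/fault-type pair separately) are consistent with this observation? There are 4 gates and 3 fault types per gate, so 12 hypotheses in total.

Fault-free: M0=1, M1=0, M2=1, M3=1 → 1. Observed 0.
  M0 stuck-at-0: output 1 ✗
  M0 stuck-at-1: output 1 ✗
  M0 inverted output: output 1 ✗
  M1 stuck-at-0: output 1 ✗
  M1 stuck-at-1: output 1 ✗
  M1 inverted output: output 1 ✗
  M2 stuck-at-0: output 0 ✓
  M2 stuck-at-1: output 1 ✗
  M2 inverted output: output 0 ✓
  M3 stuck-at-0: output 0 ✓
  M3 stuck-at-1: output 1 ✗
  M3 inverted output: output 0 ✓
Consistent faults: {M2 stuck-at-0, M2 inverted output, M3 stuck-at-0, M3 inverted output} — 4 in all.

4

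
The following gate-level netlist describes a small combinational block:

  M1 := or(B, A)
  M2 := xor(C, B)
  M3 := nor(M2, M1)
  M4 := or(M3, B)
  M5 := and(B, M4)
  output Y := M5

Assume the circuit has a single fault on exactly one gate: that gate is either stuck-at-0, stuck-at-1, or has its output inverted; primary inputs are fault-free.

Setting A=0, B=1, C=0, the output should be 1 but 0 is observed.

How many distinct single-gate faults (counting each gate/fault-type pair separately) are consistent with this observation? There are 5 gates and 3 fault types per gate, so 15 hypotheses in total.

4

Fault-free: M1=1, M2=1, M3=0, M4=1, M5=1 → 1. Observed 0.
  M1: none of the 3 fault types match ✗
  M2: none of the 3 fault types match ✗
  M3: none of the 3 fault types match ✗
  M4: stuck-at-0, inverted output ✓; others ✗
  M5: stuck-at-0, inverted output ✓; others ✗
Consistent faults: {M4 stuck-at-0, M4 inverted output, M5 stuck-at-0, M5 inverted output} — 4 in all.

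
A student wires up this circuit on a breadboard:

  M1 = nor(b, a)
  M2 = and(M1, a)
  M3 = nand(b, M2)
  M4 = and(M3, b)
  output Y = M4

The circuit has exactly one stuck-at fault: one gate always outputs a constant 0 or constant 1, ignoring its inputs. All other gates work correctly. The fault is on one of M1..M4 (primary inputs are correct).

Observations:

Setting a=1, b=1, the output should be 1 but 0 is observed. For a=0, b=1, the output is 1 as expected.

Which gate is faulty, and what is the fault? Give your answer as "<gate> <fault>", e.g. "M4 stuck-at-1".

M1 stuck-at-1

Fault-free values for test 1 (a=1, b=1): M1=0, M2=0, M3=1, M4=1, giving Y=1. Observed 0.
Test 1: faults giving observed 0 are {M1 stuck-at-1, M2 stuck-at-1, M3 stuck-at-0, M4 stuck-at-0}.
Test 2 (a=0, b=1): fault-free M1=0, M2=0, M3=1, M4=1 → 1; observed 1. Eliminates M2 stuck-at-1, M3 stuck-at-0, M4 stuck-at-0.
Only M1 stuck-at-1 is consistent with every test.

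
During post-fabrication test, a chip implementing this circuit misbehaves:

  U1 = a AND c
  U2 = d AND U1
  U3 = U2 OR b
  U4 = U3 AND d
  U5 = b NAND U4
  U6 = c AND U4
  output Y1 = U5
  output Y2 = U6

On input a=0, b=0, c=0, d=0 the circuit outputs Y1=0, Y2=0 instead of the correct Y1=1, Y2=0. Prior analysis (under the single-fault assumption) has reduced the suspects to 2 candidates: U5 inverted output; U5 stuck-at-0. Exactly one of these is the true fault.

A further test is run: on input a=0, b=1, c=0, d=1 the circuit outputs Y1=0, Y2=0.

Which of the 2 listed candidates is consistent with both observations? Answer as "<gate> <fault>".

U5 stuck-at-0

Evaluate each candidate on input a=0, b=1, c=0, d=1:
  U5 inverted output: U1=0, U2=0, U3=1, U4=1, U5=1 [inverted output], U6=0 → Y1=1, Y2=0 — eliminated
  U5 stuck-at-0: U1=0, U2=0, U3=1, U4=1, U5=0 [stuck-at-0], U6=0 → Y1=0, Y2=0 — matches
Only U5 stuck-at-0 reproduces the observed Y1=0, Y2=0.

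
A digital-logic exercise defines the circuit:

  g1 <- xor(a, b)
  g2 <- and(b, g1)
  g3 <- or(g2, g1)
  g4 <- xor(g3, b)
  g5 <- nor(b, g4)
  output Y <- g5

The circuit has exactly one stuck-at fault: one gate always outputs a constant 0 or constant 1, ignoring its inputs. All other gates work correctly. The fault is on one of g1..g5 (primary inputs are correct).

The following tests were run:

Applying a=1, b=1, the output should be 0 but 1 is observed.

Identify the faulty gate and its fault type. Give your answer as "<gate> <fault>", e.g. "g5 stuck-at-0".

Fault-free values for test 1 (a=1, b=1): g1=0, g2=0, g3=0, g4=1, g5=0, giving Y=0. Observed 1.
Test 1: faults giving observed 1 are {g5 stuck-at-1}.
Only g5 stuck-at-1 is consistent with every test.

g5 stuck-at-1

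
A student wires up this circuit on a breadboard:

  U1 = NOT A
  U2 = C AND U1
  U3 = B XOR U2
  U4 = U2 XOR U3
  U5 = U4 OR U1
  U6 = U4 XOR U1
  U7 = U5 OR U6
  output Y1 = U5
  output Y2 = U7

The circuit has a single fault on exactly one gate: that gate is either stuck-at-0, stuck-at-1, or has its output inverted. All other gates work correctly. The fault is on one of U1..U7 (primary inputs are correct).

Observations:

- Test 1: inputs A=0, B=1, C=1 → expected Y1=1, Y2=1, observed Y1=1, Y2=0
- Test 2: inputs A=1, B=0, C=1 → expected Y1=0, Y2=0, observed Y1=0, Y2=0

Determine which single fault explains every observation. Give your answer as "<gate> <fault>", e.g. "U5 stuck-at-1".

U7 stuck-at-0

Fault-free values for test 1 (A=0, B=1, C=1): U1=1, U2=1, U3=0, U4=1, U5=1, U6=0, U7=1, giving Y1=1, Y2=1. Observed Y1=1, Y2=0.
Test 1: faults giving observed Y1=1, Y2=0 are {U7 stuck-at-0, U7 inverted output}.
Test 2 (A=1, B=0, C=1): fault-free U1=0, U2=0, U3=0, U4=0, U5=0, U6=0, U7=0 → Y1=0, Y2=0; observed Y1=0, Y2=0. Eliminates U7 inverted output.
Only U7 stuck-at-0 is consistent with every test.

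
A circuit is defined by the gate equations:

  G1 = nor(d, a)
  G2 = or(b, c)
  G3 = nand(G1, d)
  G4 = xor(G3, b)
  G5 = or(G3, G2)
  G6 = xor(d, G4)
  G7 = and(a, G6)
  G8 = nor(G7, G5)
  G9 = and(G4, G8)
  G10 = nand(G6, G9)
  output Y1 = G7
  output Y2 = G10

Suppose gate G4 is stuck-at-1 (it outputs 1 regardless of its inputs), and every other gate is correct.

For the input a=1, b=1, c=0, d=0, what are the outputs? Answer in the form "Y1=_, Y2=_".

Y1=1, Y2=1

Propagate with G4 forced: G1=0, G2=1, G3=1, G4=1 [stuck-at-1], G5=1, G6=1, G7=1, G8=0, G9=0, G10=1.
So the outputs are Y1=1, Y2=1. (Without the fault they would be Y1=0, Y2=1.)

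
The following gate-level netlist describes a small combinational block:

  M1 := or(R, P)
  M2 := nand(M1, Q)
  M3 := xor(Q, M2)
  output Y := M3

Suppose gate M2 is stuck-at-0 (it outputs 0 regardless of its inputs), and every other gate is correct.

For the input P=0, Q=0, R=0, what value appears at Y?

0

Propagate with M2 forced: M1=0, M2=0 [stuck-at-0], M3=0.
So Y = 0. (Without the fault it would be 1.)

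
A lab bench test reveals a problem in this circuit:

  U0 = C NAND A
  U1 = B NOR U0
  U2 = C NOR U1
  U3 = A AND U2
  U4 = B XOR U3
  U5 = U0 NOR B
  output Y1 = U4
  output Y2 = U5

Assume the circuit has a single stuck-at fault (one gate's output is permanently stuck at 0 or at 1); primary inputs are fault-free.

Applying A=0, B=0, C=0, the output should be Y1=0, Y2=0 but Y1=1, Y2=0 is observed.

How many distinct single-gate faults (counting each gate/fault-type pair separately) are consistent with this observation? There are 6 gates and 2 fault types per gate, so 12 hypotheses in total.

Fault-free: U0=1, U1=0, U2=1, U3=0, U4=0, U5=0 → Y1=0, Y2=0. Observed Y1=1, Y2=0.
  U0 stuck-at-0: output Y1=0, Y2=1 ✗
  U0 stuck-at-1: output Y1=0, Y2=0 ✗
  U1 stuck-at-0: output Y1=0, Y2=0 ✗
  U1 stuck-at-1: output Y1=0, Y2=0 ✗
  U2 stuck-at-0: output Y1=0, Y2=0 ✗
  U2 stuck-at-1: output Y1=0, Y2=0 ✗
  U3 stuck-at-0: output Y1=0, Y2=0 ✗
  U3 stuck-at-1: output Y1=1, Y2=0 ✓
  U4 stuck-at-0: output Y1=0, Y2=0 ✗
  U4 stuck-at-1: output Y1=1, Y2=0 ✓
  U5 stuck-at-0: output Y1=0, Y2=0 ✗
  U5 stuck-at-1: output Y1=0, Y2=1 ✗
Consistent faults: {U3 stuck-at-1, U4 stuck-at-1} — 2 in all.

2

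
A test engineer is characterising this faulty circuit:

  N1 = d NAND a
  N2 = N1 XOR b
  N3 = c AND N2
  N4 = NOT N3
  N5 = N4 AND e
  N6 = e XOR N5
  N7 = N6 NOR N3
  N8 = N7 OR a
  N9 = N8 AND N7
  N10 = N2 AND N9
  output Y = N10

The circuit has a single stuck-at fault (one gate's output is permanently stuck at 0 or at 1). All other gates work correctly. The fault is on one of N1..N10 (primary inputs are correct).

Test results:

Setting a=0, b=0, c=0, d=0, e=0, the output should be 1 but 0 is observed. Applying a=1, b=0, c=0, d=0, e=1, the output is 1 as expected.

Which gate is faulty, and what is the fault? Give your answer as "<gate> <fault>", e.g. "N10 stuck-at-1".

Fault-free values for test 1 (a=0, b=0, c=0, d=0, e=0): N1=1, N2=1, N3=0, N4=1, N5=0, N6=0, N7=1, N8=1, N9=1, N10=1, giving Y=1. Observed 0.
Test 1: faults giving observed 0 are {N1 stuck-at-0, N2 stuck-at-0, N3 stuck-at-1, N5 stuck-at-1, N6 stuck-at-1, N7 stuck-at-0, N8 stuck-at-0, N9 stuck-at-0, N10 stuck-at-0}.
Test 2 (a=1, b=0, c=0, d=0, e=1): fault-free N1=1, N2=1, N3=0, N4=1, N5=1, N6=0, N7=1, N8=1, N9=1, N10=1 → 1; observed 1. Eliminates N1 stuck-at-0, N2 stuck-at-0, N3 stuck-at-1, N6 stuck-at-1, N7 stuck-at-0, N8 stuck-at-0, N9 stuck-at-0, N10 stuck-at-0.
Only N5 stuck-at-1 is consistent with every test.

N5 stuck-at-1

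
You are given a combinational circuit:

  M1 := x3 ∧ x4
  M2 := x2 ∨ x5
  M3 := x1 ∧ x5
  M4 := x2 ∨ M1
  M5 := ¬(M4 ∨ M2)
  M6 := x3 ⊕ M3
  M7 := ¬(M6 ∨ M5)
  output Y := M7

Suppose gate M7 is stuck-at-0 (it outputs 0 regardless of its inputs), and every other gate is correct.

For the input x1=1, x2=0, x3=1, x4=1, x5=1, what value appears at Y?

Propagate with M7 forced: M1=1, M2=1, M3=1, M4=1, M5=0, M6=0, M7=0 [stuck-at-0].
So Y = 0. (Without the fault it would be 1.)

0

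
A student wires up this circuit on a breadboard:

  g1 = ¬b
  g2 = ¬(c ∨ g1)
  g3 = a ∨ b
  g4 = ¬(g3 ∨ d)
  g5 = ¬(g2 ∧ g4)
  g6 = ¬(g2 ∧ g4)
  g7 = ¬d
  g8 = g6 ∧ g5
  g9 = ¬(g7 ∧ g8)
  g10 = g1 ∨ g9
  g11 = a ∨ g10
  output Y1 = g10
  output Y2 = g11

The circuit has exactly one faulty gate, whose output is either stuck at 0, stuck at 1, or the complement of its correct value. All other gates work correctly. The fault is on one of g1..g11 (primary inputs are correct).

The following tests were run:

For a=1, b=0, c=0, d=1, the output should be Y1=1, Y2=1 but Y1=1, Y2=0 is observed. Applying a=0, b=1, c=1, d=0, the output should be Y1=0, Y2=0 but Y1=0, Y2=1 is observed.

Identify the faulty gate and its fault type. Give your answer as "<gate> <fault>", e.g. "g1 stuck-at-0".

Fault-free values for test 1 (a=1, b=0, c=0, d=1): g1=1, g2=0, g3=1, g4=0, g5=1, g6=1, g7=0, g8=1, g9=1, g10=1, g11=1, giving Y1=1, Y2=1. Observed Y1=1, Y2=0.
Test 1: faults giving observed Y1=1, Y2=0 are {g11 stuck-at-0, g11 inverted output}.
Test 2 (a=0, b=1, c=1, d=0): fault-free g1=0, g2=0, g3=1, g4=0, g5=1, g6=1, g7=1, g8=1, g9=0, g10=0, g11=0 → Y1=0, Y2=0; observed Y1=0, Y2=1. Eliminates g11 stuck-at-0.
Only g11 inverted output is consistent with every test.

g11 inverted output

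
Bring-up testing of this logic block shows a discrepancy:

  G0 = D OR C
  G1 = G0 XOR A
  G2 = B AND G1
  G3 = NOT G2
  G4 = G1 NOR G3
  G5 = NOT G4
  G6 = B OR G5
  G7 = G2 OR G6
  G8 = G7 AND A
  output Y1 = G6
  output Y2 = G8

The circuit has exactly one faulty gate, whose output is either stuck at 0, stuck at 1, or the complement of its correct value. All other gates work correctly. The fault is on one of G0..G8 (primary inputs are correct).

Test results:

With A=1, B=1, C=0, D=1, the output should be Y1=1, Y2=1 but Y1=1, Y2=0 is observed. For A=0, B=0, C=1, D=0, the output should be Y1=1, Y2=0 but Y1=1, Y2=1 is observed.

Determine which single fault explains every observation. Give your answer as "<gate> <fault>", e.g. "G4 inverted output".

G8 inverted output

Fault-free values for test 1 (A=1, B=1, C=0, D=1): G0=1, G1=0, G2=0, G3=1, G4=0, G5=1, G6=1, G7=1, G8=1, giving Y1=1, Y2=1. Observed Y1=1, Y2=0.
Test 1: faults giving observed Y1=1, Y2=0 are {G7 stuck-at-0, G7 inverted output, G8 stuck-at-0, G8 inverted output}.
Test 2 (A=0, B=0, C=1, D=0): fault-free G0=1, G1=1, G2=0, G3=1, G4=0, G5=1, G6=1, G7=1, G8=0 → Y1=1, Y2=0; observed Y1=1, Y2=1. Eliminates G7 stuck-at-0, G7 inverted output, G8 stuck-at-0.
Only G8 inverted output is consistent with every test.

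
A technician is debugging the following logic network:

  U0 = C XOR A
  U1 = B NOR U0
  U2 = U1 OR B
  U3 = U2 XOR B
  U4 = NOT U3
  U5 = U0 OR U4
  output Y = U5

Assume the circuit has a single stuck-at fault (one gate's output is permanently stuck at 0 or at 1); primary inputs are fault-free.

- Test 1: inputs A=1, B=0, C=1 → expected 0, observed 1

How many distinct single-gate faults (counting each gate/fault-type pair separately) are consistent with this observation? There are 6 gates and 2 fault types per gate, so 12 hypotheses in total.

Fault-free: U0=0, U1=1, U2=1, U3=1, U4=0, U5=0 → 0. Observed 1.
  U0 stuck-at-0: output 0 ✗
  U0 stuck-at-1: output 1 ✓
  U1 stuck-at-0: output 1 ✓
  U1 stuck-at-1: output 0 ✗
  U2 stuck-at-0: output 1 ✓
  U2 stuck-at-1: output 0 ✗
  U3 stuck-at-0: output 1 ✓
  U3 stuck-at-1: output 0 ✗
  U4 stuck-at-0: output 0 ✗
  U4 stuck-at-1: output 1 ✓
  U5 stuck-at-0: output 0 ✗
  U5 stuck-at-1: output 1 ✓
Consistent faults: {U0 stuck-at-1, U1 stuck-at-0, U2 stuck-at-0, U3 stuck-at-0, U4 stuck-at-1, U5 stuck-at-1} — 6 in all.

6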